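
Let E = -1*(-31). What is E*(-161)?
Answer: -4991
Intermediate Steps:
E = 31
E*(-161) = 31*(-161) = -4991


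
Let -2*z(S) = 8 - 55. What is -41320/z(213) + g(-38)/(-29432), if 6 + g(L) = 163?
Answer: -2432267859/1383304 ≈ -1758.3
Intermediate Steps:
z(S) = 47/2 (z(S) = -(8 - 55)/2 = -½*(-47) = 47/2)
g(L) = 157 (g(L) = -6 + 163 = 157)
-41320/z(213) + g(-38)/(-29432) = -41320/47/2 + 157/(-29432) = -41320*2/47 + 157*(-1/29432) = -82640/47 - 157/29432 = -2432267859/1383304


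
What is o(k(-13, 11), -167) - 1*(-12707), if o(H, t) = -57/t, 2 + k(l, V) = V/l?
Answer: 2122126/167 ≈ 12707.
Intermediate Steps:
k(l, V) = -2 + V/l
o(k(-13, 11), -167) - 1*(-12707) = -57/(-167) - 1*(-12707) = -57*(-1/167) + 12707 = 57/167 + 12707 = 2122126/167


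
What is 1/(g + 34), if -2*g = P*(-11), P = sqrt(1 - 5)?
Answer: 34/1277 - 11*I/1277 ≈ 0.026625 - 0.0086139*I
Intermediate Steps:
P = 2*I (P = sqrt(-4) = 2*I ≈ 2.0*I)
g = 11*I (g = -2*I*(-11)/2 = -(-11)*I = 11*I ≈ 11.0*I)
1/(g + 34) = 1/(11*I + 34) = 1/(34 + 11*I) = (34 - 11*I)/1277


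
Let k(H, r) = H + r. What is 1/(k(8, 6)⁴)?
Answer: 1/38416 ≈ 2.6031e-5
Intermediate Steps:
1/(k(8, 6)⁴) = 1/((8 + 6)⁴) = 1/(14⁴) = 1/38416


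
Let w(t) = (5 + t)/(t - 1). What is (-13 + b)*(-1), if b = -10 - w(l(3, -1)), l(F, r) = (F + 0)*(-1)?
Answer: 45/2 ≈ 22.500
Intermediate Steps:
l(F, r) = -F (l(F, r) = F*(-1) = -F)
w(t) = (5 + t)/(-1 + t)
b = -19/2 (b = -10 - (5 - 1*3)/(-1 - 1*3) = -10 - (5 - 3)/(-1 - 3) = -10 - 2/(-4) = -10 - (-1)*2/4 = -10 - 1*(-½) = -10 + ½ = -19/2 ≈ -9.5000)
(-13 + b)*(-1) = (-13 - 19/2)*(-1) = -45/2*(-1) = 45/2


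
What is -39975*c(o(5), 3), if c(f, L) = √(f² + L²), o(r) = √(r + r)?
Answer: -39975*√19 ≈ -1.7425e+5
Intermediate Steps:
o(r) = √2*√r (o(r) = √(2*r) = √2*√r)
c(f, L) = √(L² + f²)
-39975*c(o(5), 3) = -39975*√(3² + (√2*√5)²) = -39975*√(9 + (√10)²) = -39975*√(9 + 10) = -39975*√19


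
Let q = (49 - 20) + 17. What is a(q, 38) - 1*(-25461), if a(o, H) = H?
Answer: 25499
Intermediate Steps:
q = 46 (q = 29 + 17 = 46)
a(q, 38) - 1*(-25461) = 38 - 1*(-25461) = 38 + 25461 = 25499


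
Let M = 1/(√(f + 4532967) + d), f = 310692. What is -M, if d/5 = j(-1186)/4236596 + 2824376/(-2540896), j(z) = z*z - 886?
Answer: -441206367560557834400620/548125647606378159842601668471 - 113163905178544434467344*√4843659/548125647606378159842601668471 ≈ -0.00045518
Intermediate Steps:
j(z) = -886 + z² (j(z) = z² - 886 = -886 + z²)
d = -1311558929365/336398432188 (d = 5*((-886 + (-1186)²)/4236596 + 2824376/(-2540896)) = 5*((-886 + 1406596)*(1/4236596) + 2824376*(-1/2540896)) = 5*(1405710*(1/4236596) - 353047/317612) = 5*(702855/2118298 - 353047/317612) = 5*(-262311785873/336398432188) = -1311558929365/336398432188 ≈ -3.8988)
M = 1/(-1311558929365/336398432188 + √4843659) (M = 1/(√(310692 + 4532967) - 1311558929365/336398432188) = 1/(√4843659 - 1311558929365/336398432188) = 1/(-1311558929365/336398432188 + √4843659) ≈ 0.00045518)
-M = -(441206367560557834400620/548125647606378159842601668471 + 113163905178544434467344*√4843659/548125647606378159842601668471) = -441206367560557834400620/548125647606378159842601668471 - 113163905178544434467344*√4843659/548125647606378159842601668471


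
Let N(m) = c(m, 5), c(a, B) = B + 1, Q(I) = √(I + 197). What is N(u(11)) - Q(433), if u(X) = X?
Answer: 6 - 3*√70 ≈ -19.100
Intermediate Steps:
Q(I) = √(197 + I)
c(a, B) = 1 + B
N(m) = 6 (N(m) = 1 + 5 = 6)
N(u(11)) - Q(433) = 6 - √(197 + 433) = 6 - √630 = 6 - 3*√70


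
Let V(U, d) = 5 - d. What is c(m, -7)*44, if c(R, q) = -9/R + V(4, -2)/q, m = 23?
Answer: -1408/23 ≈ -61.217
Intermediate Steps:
c(R, q) = -9/R + 7/q (c(R, q) = -9/R + (5 - 1*(-2))/q = -9/R + (5 + 2)/q = -9/R + 7/q)
c(m, -7)*44 = (-9/23 + 7/(-7))*44 = (-9*1/23 + 7*(-1/7))*44 = (-9/23 - 1)*44 = -32/23*44 = -1408/23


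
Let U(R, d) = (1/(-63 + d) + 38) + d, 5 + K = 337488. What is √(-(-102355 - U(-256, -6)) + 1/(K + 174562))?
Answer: √127808340985928373195/35331105 ≈ 319.98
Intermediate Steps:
K = 337483 (K = -5 + 337488 = 337483)
U(R, d) = 38 + d + 1/(-63 + d) (U(R, d) = (38 + 1/(-63 + d)) + d = 38 + d + 1/(-63 + d))
√(-(-102355 - U(-256, -6)) + 1/(K + 174562)) = √(-(-102355 - (-2393 + (-6)² - 25*(-6))/(-63 - 6)) + 1/(337483 + 174562)) = √(-(-102355 - (-2393 + 36 + 150)/(-69)) + 1/512045) = √(-(-102355 - (-1)*(-2207)/69) + 1/512045) = √(-(-102355 - 1*2207/69) + 1/512045) = √(-(-102355 - 2207/69) + 1/512045) = √(-1*(-7064702/69) + 1/512045) = √(7064702/69 + 1/512045) = √(3617445335659/35331105) = √127808340985928373195/35331105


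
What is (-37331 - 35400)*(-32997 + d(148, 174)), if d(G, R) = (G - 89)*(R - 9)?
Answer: 1691868522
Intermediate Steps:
d(G, R) = (-89 + G)*(-9 + R)
(-37331 - 35400)*(-32997 + d(148, 174)) = (-37331 - 35400)*(-32997 + (801 - 89*174 - 9*148 + 148*174)) = -72731*(-32997 + (801 - 15486 - 1332 + 25752)) = -72731*(-32997 + 9735) = -72731*(-23262) = 1691868522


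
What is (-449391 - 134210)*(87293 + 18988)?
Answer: -62025697881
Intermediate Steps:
(-449391 - 134210)*(87293 + 18988) = -583601*106281 = -62025697881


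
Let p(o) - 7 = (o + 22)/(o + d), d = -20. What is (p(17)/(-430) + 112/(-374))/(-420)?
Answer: 11479/16886100 ≈ 0.00067979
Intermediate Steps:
p(o) = 7 + (22 + o)/(-20 + o) (p(o) = 7 + (o + 22)/(o - 20) = 7 + (22 + o)/(-20 + o))
(p(17)/(-430) + 112/(-374))/(-420) = ((2*(-59 + 4*17)/(-20 + 17))/(-430) + 112/(-374))/(-420) = ((2*(-59 + 68)/(-3))*(-1/430) + 112*(-1/374))*(-1/420) = ((2*(-1/3)*9)*(-1/430) - 56/187)*(-1/420) = (-6*(-1/430) - 56/187)*(-1/420) = (3/215 - 56/187)*(-1/420) = -11479/40205*(-1/420) = 11479/16886100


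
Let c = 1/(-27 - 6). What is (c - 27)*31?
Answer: -27652/33 ≈ -837.94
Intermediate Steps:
c = -1/33 (c = 1/(-33) = -1/33 ≈ -0.030303)
(c - 27)*31 = (-1/33 - 27)*31 = -892/33*31 = -27652/33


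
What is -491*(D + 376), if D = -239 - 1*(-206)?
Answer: -168413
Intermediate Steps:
D = -33 (D = -239 + 206 = -33)
-491*(D + 376) = -491*(-33 + 376) = -491*343 = -168413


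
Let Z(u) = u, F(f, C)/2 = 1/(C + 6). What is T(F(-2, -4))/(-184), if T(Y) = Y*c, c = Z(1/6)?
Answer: -1/1104 ≈ -0.00090580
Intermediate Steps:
F(f, C) = 2/(6 + C) (F(f, C) = 2/(C + 6) = 2/(6 + C))
c = 1/6 ≈ 0.16667
T(Y) = Y/6 (T(Y) = Y*(1/6) = Y/6)
T(F(-2, -4))/(-184) = ((2/(6 - 4))/6)/(-184) = ((2/2)/6)*(-1/184) = ((2*(1/2))/6)*(-1/184) = ((1/6)*1)*(-1/184) = (1/6)*(-1/184) = -1/1104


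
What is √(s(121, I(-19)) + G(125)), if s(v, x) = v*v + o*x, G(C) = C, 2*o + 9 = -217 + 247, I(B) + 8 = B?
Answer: √57930/2 ≈ 120.34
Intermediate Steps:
I(B) = -8 + B
o = 21/2 (o = -9/2 + (-217 + 247)/2 = -9/2 + (½)*30 = -9/2 + 15 = 21/2 ≈ 10.500)
s(v, x) = v² + 21*x/2 (s(v, x) = v*v + 21*x/2 = v² + 21*x/2)
√(s(121, I(-19)) + G(125)) = √((121² + 21*(-8 - 19)/2) + 125) = √((14641 + (21/2)*(-27)) + 125) = √((14641 - 567/2) + 125) = √(28715/2 + 125) = √(28965/2) = √57930/2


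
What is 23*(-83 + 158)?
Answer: 1725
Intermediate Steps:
23*(-83 + 158) = 23*75 = 1725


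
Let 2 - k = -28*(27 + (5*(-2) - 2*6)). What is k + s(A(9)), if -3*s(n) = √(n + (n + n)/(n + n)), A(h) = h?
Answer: 142 - √10/3 ≈ 140.95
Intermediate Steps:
s(n) = -√(1 + n)/3 (s(n) = -√(n + (n + n)/(n + n))/3 = -√(n + (2*n)/((2*n)))/3 = -√(n + (2*n)*(1/(2*n)))/3 = -√(n + 1)/3 = -√(1 + n)/3)
k = 142 (k = 2 - (-28)*(27 + (5*(-2) - 2*6)) = 2 - (-28)*(27 + (-10 - 12)) = 2 - (-28)*(27 - 22) = 2 - (-28)*5 = 2 - 1*(-140) = 2 + 140 = 142)
k + s(A(9)) = 142 - √(1 + 9)/3 = 142 - √10/3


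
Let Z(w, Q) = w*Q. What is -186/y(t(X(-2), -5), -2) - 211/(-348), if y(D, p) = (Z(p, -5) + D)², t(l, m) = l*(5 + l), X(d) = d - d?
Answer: -10907/8700 ≈ -1.2537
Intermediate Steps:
Z(w, Q) = Q*w
X(d) = 0
y(D, p) = (D - 5*p)² (y(D, p) = (-5*p + D)² = (D - 5*p)²)
-186/y(t(X(-2), -5), -2) - 211/(-348) = -186/(0*(5 + 0) - 5*(-2))² - 211/(-348) = -186/(0*5 + 10)² - 211*(-1/348) = -186/(0 + 10)² + 211/348 = -186/(10²) + 211/348 = -186/100 + 211/348 = -186*1/100 + 211/348 = -93/50 + 211/348 = -10907/8700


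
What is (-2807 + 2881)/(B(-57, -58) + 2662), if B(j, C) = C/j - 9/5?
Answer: 21090/758447 ≈ 0.027807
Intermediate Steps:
B(j, C) = -9/5 + C/j (B(j, C) = C/j - 9*⅕ = C/j - 9/5 = -9/5 + C/j)
(-2807 + 2881)/(B(-57, -58) + 2662) = (-2807 + 2881)/((-9/5 - 58/(-57)) + 2662) = 74/((-9/5 - 58*(-1/57)) + 2662) = 74/((-9/5 + 58/57) + 2662) = 74/(-223/285 + 2662) = 74/(758447/285) = 74*(285/758447) = 21090/758447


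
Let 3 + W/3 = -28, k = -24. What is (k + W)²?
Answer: 13689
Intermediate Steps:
W = -93 (W = -9 + 3*(-28) = -9 - 84 = -93)
(k + W)² = (-24 - 93)² = (-117)² = 13689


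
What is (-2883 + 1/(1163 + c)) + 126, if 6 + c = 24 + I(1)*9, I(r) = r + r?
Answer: -3305642/1199 ≈ -2757.0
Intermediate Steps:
I(r) = 2*r
c = 36 (c = -6 + (24 + (2*1)*9) = -6 + (24 + 2*9) = -6 + (24 + 18) = -6 + 42 = 36)
(-2883 + 1/(1163 + c)) + 126 = (-2883 + 1/(1163 + 36)) + 126 = (-2883 + 1/1199) + 126 = -3456716/1199 + 126 = -3305642/1199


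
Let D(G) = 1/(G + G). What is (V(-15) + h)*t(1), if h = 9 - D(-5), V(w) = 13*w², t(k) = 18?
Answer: 264069/5 ≈ 52814.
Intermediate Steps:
D(G) = 1/(2*G)
h = 91/10 (h = 9 - 1/(2*(-5)) = 9 - (-1)/(2*5) = 9 - 1*(-⅒) = 9 + ⅒ = 91/10 ≈ 9.1000)
(V(-15) + h)*t(1) = (13*(-15)² + 91/10)*18 = (13*225 + 91/10)*18 = (2925 + 91/10)*18 = (29341/10)*18 = 264069/5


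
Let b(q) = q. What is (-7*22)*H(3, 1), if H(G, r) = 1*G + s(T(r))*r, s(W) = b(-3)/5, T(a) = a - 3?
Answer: -1848/5 ≈ -369.60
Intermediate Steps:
T(a) = -3 + a
s(W) = -⅗ (s(W) = -3/5 = -3*⅕ = -⅗)
H(G, r) = G - 3*r/5 (H(G, r) = 1*G - 3*r/5 = G - 3*r/5)
(-7*22)*H(3, 1) = (-7*22)*(3 - ⅗*1) = -154*(3 - ⅗) = -154*12/5 = -1848/5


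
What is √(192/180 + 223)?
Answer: √50415/15 ≈ 14.969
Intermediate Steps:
√(192/180 + 223) = √(192*(1/180) + 223) = √(16/15 + 223) = √(3361/15) = √50415/15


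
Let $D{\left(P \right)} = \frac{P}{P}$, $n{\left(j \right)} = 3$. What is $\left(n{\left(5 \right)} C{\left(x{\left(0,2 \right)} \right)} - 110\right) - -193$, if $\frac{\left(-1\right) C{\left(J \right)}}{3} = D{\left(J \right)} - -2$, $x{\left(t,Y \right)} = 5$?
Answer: $56$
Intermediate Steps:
$D{\left(P \right)} = 1$
$C{\left(J \right)} = -9$ ($C{\left(J \right)} = - 3 \left(1 - -2\right) = - 3 \left(1 + 2\right) = \left(-3\right) 3 = -9$)
$\left(n{\left(5 \right)} C{\left(x{\left(0,2 \right)} \right)} - 110\right) - -193 = \left(3 \left(-9\right) - 110\right) - -193 = \left(-27 - 110\right) + 193 = -137 + 193 = 56$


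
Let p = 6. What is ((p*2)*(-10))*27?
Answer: -3240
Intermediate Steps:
((p*2)*(-10))*27 = ((6*2)*(-10))*27 = (12*(-10))*27 = -120*27 = -3240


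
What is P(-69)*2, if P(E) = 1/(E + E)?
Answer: -1/69 ≈ -0.014493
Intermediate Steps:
P(E) = 1/(2*E)
P(-69)*2 = ((½)/(-69))*2 = ((½)*(-1/69))*2 = -1/138*2 = -1/69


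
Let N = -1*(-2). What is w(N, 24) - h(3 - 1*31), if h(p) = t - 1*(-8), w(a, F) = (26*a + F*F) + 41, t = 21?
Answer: 640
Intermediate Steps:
N = 2
w(a, F) = 41 + F² + 26*a (w(a, F) = (26*a + F²) + 41 = (F² + 26*a) + 41 = 41 + F² + 26*a)
h(p) = 29 (h(p) = 21 - 1*(-8) = 21 + 8 = 29)
w(N, 24) - h(3 - 1*31) = (41 + 24² + 26*2) - 1*29 = (41 + 576 + 52) - 29 = 669 - 29 = 640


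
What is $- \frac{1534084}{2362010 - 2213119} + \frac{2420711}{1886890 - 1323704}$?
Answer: $- \frac{503552550123}{83853326726} \approx -6.0052$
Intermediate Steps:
$- \frac{1534084}{2362010 - 2213119} + \frac{2420711}{1886890 - 1323704} = - \frac{1534084}{148891} + \frac{2420711}{1886890 - 1323704} = \left(-1534084\right) \frac{1}{148891} + \frac{2420711}{1886890 - 1323704} = - \frac{1534084}{148891} + \frac{2420711}{563186} = - \frac{503552550123}{83853326726}$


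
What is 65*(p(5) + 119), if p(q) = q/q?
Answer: 7800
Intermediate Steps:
p(q) = 1
65*(p(5) + 119) = 65*(1 + 119) = 65*120 = 7800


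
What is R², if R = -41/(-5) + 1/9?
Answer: 139876/2025 ≈ 69.075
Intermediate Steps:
R = 374/45 (R = -41*(-⅕) + 1*(⅑) = 41/5 + ⅑ = 374/45 ≈ 8.3111)
R² = (374/45)² = 139876/2025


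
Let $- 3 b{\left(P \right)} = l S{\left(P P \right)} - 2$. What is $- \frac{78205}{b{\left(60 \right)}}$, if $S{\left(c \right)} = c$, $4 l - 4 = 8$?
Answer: $\frac{234615}{10798} \approx 21.728$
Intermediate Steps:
$l = 3$ ($l = 1 + \frac{1}{4} \cdot 8 = 1 + 2 = 3$)
$b{\left(P \right)} = \frac{2}{3} - P^{2}$ ($b{\left(P \right)} = - \frac{3 P P - 2}{3} = - \frac{3 P^{2} - 2}{3} = - \frac{-2 + 3 P^{2}}{3} = \frac{2}{3} - P^{2}$)
$- \frac{78205}{b{\left(60 \right)}} = - \frac{78205}{\frac{2}{3} - 60^{2}} = - \frac{78205}{\frac{2}{3} - 3600} = - \frac{78205}{- \frac{10798}{3}} = \left(-78205\right) \left(- \frac{3}{10798}\right) = \frac{234615}{10798}$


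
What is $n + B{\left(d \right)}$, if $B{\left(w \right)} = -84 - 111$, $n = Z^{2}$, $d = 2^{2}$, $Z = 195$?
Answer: $37830$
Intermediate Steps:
$d = 4$
$n = 38025$ ($n = 195^{2} = 38025$)
$B{\left(w \right)} = -195$
$n + B{\left(d \right)} = 38025 - 195 = 37830$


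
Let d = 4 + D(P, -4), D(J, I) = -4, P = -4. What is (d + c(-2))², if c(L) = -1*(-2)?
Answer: 4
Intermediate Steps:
c(L) = 2
d = 0 (d = 4 - 4 = 0)
(d + c(-2))² = (0 + 2)² = 2² = 4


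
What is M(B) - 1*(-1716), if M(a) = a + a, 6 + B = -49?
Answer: 1606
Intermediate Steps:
B = -55 (B = -6 - 49 = -55)
M(a) = 2*a
M(B) - 1*(-1716) = 2*(-55) - 1*(-1716) = -110 + 1716 = 1606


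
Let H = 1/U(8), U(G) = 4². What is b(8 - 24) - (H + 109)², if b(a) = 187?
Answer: -2997153/256 ≈ -11708.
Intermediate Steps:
U(G) = 16
H = 1/16 ≈ 0.062500
b(8 - 24) - (H + 109)² = 187 - (1/16 + 109)² = 187 - (1745/16)² = 187 - 1*3045025/256 = 187 - 3045025/256 = -2997153/256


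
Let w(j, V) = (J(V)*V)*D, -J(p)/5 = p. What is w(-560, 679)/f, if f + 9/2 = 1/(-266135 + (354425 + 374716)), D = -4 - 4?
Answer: -4269294984920/1041763 ≈ -4.0981e+6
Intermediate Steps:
J(p) = -5*p
D = -8
f = -1041763/231503 (f = -9/2 + 1/(-266135 + (354425 + 374716)) = -9/2 + 1/(-266135 + 729141) = -9/2 + 1/463006 = -1041763/231503 ≈ -4.5000)
w(j, V) = 40*V² (w(j, V) = ((-5*V)*V)*(-8) = -5*V²*(-8) = 40*V²)
w(-560, 679)/f = (40*679²)/(-1041763/231503) = (40*461041)*(-231503/1041763) = 18441640*(-231503/1041763) = -4269294984920/1041763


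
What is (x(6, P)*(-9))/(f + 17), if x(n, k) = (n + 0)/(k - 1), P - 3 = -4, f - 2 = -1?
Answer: 3/2 ≈ 1.5000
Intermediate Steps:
f = 1 (f = 2 - 1 = 1)
P = -1 (P = 3 - 4 = -1)
x(n, k) = n/(-1 + k)
(x(6, P)*(-9))/(f + 17) = ((6/(-1 - 1))*(-9))/(1 + 17) = ((6/(-2))*(-9))/18 = ((6*(-½))*(-9))*(1/18) = -3*(-9)*(1/18) = 27*(1/18) = 3/2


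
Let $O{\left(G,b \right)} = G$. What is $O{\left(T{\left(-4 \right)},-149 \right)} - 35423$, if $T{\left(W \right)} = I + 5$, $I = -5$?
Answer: $-35423$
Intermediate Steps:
$T{\left(W \right)} = 0$ ($T{\left(W \right)} = -5 + 5 = 0$)
$O{\left(T{\left(-4 \right)},-149 \right)} - 35423 = 0 - 35423 = -35423$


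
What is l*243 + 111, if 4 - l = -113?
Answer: 28542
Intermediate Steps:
l = 117 (l = 4 - 1*(-113) = 4 + 113 = 117)
l*243 + 111 = 117*243 + 111 = 28431 + 111 = 28542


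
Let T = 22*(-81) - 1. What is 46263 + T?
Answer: 44480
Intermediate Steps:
T = -1783 (T = -1782 - 1 = -1783)
46263 + T = 46263 - 1783 = 44480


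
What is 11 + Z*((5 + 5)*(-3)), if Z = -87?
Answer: 2621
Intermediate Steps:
11 + Z*((5 + 5)*(-3)) = 11 - 87*(5 + 5)*(-3) = 11 - 870*(-3) = 11 - 87*(-30) = 11 + 2610 = 2621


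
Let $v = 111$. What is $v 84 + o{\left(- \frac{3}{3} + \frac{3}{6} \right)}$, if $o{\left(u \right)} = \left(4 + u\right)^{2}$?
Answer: $\frac{37345}{4} \approx 9336.3$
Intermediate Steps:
$v 84 + o{\left(- \frac{3}{3} + \frac{3}{6} \right)} = 111 \cdot 84 + \left(4 + \left(- \frac{3}{3} + \frac{3}{6}\right)\right)^{2} = 9324 + \left(4 + \left(\left(-3\right) \frac{1}{3} + 3 \cdot \frac{1}{6}\right)\right)^{2} = 9324 + \left(4 + \left(-1 + \frac{1}{2}\right)\right)^{2} = 9324 + \left(4 - \frac{1}{2}\right)^{2} = 9324 + \left(\frac{7}{2}\right)^{2} = 9324 + \frac{49}{4} = \frac{37345}{4}$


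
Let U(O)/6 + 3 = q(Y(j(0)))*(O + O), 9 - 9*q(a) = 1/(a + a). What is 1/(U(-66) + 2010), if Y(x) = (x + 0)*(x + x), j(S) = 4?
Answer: 8/9611 ≈ 0.00083238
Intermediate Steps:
Y(x) = 2*x² (Y(x) = x*(2*x) = 2*x²)
q(a) = 1 - 1/(18*a) (q(a) = 1 - 1/(9*(a + a)) = 1 - 1/(2*a)/9 = 1 - 1/(18*a))
U(O) = -18 + 575*O/48 (U(O) = -18 + 6*(((-1/18 + 2*4²)/((2*4²)))*(O + O)) = -18 + 6*(((-1/18 + 2*16)/((2*16)))*(2*O)) = -18 + 6*(((-1/18 + 32)/32)*(2*O)) = -18 + 6*(((1/32)*(575/18))*(2*O)) = -18 + 6*(575*(2*O)/576) = -18 + 6*(575*O/288) = -18 + 575*O/48)
1/(U(-66) + 2010) = 1/((-18 + (575/48)*(-66)) + 2010) = 1/((-18 - 6325/8) + 2010) = 1/(-6469/8 + 2010) = 1/(9611/8) = 8/9611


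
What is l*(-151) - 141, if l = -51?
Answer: 7560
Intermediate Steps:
l*(-151) - 141 = -51*(-151) - 141 = 7701 - 141 = 7560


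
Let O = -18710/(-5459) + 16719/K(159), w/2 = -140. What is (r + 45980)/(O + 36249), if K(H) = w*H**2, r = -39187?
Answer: 1650934581240/8810596510501 ≈ 0.18738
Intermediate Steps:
w = -280 (w = 2*(-140) = -280)
K(H) = -280*H**2
O = 832395181/243034680 (O = -18710/(-5459) + 16719/((-280*159**2)) = -18710*(-1/5459) + 16719/((-280*25281)) = 18710/5459 + 16719/(-7078680) = 18710/5459 + 16719*(-1/7078680) = 18710/5459 - 5573/2359560 = 832395181/243034680 ≈ 3.4250)
(r + 45980)/(O + 36249) = (-39187 + 45980)/(832395181/243034680 + 36249) = 6793/(8810596510501/243034680) = 6793*(243034680/8810596510501) = 1650934581240/8810596510501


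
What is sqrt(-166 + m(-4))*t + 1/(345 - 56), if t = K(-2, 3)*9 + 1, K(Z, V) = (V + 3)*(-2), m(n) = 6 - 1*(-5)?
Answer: 1/289 - 107*I*sqrt(155) ≈ 0.0034602 - 1332.1*I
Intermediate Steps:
m(n) = 11 (m(n) = 6 + 5 = 11)
K(Z, V) = -6 - 2*V (K(Z, V) = (3 + V)*(-2) = -6 - 2*V)
t = -107 (t = (-6 - 2*3)*9 + 1 = (-6 - 6)*9 + 1 = -12*9 + 1 = -108 + 1 = -107)
sqrt(-166 + m(-4))*t + 1/(345 - 56) = sqrt(-166 + 11)*(-107) + 1/(345 - 56) = sqrt(-155)*(-107) + 1/289 = (I*sqrt(155))*(-107) + 1/289 = -107*I*sqrt(155) + 1/289 = 1/289 - 107*I*sqrt(155)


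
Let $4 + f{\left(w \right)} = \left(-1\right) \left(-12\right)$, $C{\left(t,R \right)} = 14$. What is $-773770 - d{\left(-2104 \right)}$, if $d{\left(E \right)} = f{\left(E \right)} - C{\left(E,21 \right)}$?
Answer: $-773764$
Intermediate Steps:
$f{\left(w \right)} = 8$ ($f{\left(w \right)} = -4 - -12 = -4 + 12 = 8$)
$d{\left(E \right)} = -6$ ($d{\left(E \right)} = 8 - 14 = -6$)
$-773770 - d{\left(-2104 \right)} = -773770 - -6 = -773770 + 6 = -773764$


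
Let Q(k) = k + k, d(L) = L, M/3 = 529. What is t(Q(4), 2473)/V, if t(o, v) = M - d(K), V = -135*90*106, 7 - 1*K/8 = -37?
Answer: -247/257580 ≈ -0.00095893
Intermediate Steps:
K = 352 (K = 56 - 8*(-37) = 56 + 296 = 352)
M = 1587 (M = 3*529 = 1587)
V = -1287900 (V = -12150*106 = -1287900)
Q(k) = 2*k
t(o, v) = 1235 (t(o, v) = 1587 - 1*352 = 1587 - 352 = 1235)
t(Q(4), 2473)/V = 1235/(-1287900) = 1235*(-1/1287900) = -247/257580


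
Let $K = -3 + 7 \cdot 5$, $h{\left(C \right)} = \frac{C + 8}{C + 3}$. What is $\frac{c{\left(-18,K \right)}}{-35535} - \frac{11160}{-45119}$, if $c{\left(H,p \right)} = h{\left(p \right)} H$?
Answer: $\frac{927497112}{3741041885} \approx 0.24792$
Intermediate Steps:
$h{\left(C \right)} = \frac{8 + C}{3 + C}$
$K = 32$ ($K = -3 + 35 = 32$)
$c{\left(H,p \right)} = \frac{H \left(8 + p\right)}{3 + p}$ ($c{\left(H,p \right)} = \frac{8 + p}{3 + p} H = \frac{H \left(8 + p\right)}{3 + p}$)
$\frac{c{\left(-18,K \right)}}{-35535} - \frac{11160}{-45119} = \frac{\left(-18\right) \frac{1}{3 + 32} \left(8 + 32\right)}{-35535} - \frac{11160}{-45119} = \left(-18\right) \frac{1}{35} \cdot 40 \left(- \frac{1}{35535}\right) - - \frac{11160}{45119} = \left(-18\right) \frac{1}{35} \cdot 40 \left(- \frac{1}{35535}\right) + \frac{11160}{45119} = \left(- \frac{144}{7}\right) \left(- \frac{1}{35535}\right) + \frac{11160}{45119} = \frac{48}{82915} + \frac{11160}{45119} = \frac{927497112}{3741041885}$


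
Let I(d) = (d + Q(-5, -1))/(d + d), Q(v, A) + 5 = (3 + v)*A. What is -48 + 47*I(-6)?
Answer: -51/4 ≈ -12.750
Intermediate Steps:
Q(v, A) = -5 + A*(3 + v) (Q(v, A) = -5 + (3 + v)*A = -5 + A*(3 + v))
I(d) = (-3 + d)/(2*d) (I(d) = (d + (-5 + 3*(-1) - 1*(-5)))/(d + d) = (d + (-5 - 3 + 5))/((2*d)) = (d - 3)*(1/(2*d)) = (-3 + d)*(1/(2*d)) = (-3 + d)/(2*d))
-48 + 47*I(-6) = -48 + 47*((1/2)*(-3 - 6)/(-6)) = -48 + 47*((1/2)*(-1/6)*(-9)) = -48 + 47*(3/4) = -48 + 141/4 = -51/4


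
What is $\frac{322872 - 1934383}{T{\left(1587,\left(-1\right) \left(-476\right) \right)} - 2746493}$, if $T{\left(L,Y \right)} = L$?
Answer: $\frac{1611511}{2744906} \approx 0.58709$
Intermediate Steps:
$\frac{322872 - 1934383}{T{\left(1587,\left(-1\right) \left(-476\right) \right)} - 2746493} = \frac{322872 - 1934383}{1587 - 2746493} = - \frac{1611511}{-2744906} = \left(-1611511\right) \left(- \frac{1}{2744906}\right) = \frac{1611511}{2744906}$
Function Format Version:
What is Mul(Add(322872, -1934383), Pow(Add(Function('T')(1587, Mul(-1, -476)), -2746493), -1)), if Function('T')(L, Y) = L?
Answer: Rational(1611511, 2744906) ≈ 0.58709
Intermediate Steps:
Mul(Add(322872, -1934383), Pow(Add(Function('T')(1587, Mul(-1, -476)), -2746493), -1)) = Mul(Add(322872, -1934383), Pow(Add(1587, -2746493), -1)) = Mul(-1611511, Pow(-2744906, -1)) = Mul(-1611511, Rational(-1, 2744906)) = Rational(1611511, 2744906)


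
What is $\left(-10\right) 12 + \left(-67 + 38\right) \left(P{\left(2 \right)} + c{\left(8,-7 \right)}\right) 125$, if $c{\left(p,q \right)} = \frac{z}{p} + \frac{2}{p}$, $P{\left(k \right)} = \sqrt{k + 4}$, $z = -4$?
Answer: $\frac{3145}{4} - 3625 \sqrt{6} \approx -8093.1$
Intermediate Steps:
$P{\left(k \right)} = \sqrt{4 + k}$
$c{\left(p,q \right)} = - \frac{2}{p}$ ($c{\left(p,q \right)} = - \frac{4}{p} + \frac{2}{p} = - \frac{2}{p}$)
$\left(-10\right) 12 + \left(-67 + 38\right) \left(P{\left(2 \right)} + c{\left(8,-7 \right)}\right) 125 = \left(-10\right) 12 + \left(-67 + 38\right) \left(\sqrt{4 + 2} - \frac{2}{8}\right) 125 = -120 + - 29 \left(\sqrt{6} - \frac{1}{4}\right) 125 = -120 + - 29 \left(- \frac{1}{4} + \sqrt{6}\right) 125 = -120 + \left(\frac{29}{4} - 29 \sqrt{6}\right) 125 = -120 + \left(\frac{3625}{4} - 3625 \sqrt{6}\right) = \frac{3145}{4} - 3625 \sqrt{6}$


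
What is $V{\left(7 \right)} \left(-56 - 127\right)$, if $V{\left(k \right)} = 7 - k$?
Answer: $0$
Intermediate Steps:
$V{\left(7 \right)} \left(-56 - 127\right) = \left(7 - 7\right) \left(-56 - 127\right) = \left(7 - 7\right) \left(-183\right) = 0 \left(-183\right) = 0$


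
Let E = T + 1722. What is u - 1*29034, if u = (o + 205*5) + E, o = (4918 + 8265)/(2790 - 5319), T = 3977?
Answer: -56435173/2529 ≈ -22315.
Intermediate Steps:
o = -13183/2529 (o = 13183/(-2529) = 13183*(-1/2529) = -13183/2529 ≈ -5.2127)
E = 5699 (E = 3977 + 1722 = 5699)
u = 16991813/2529 (u = (-13183/2529 + 205*5) + 5699 = (-13183/2529 + 1025) + 5699 = 2579042/2529 + 5699 = 16991813/2529 ≈ 6718.8)
u - 1*29034 = 16991813/2529 - 1*29034 = 16991813/2529 - 29034 = -56435173/2529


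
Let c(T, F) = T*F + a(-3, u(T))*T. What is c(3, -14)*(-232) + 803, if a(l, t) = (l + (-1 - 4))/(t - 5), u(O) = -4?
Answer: 29785/3 ≈ 9928.3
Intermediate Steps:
a(l, t) = (-5 + l)/(-5 + t) (a(l, t) = (l - 5)/(-5 + t) = (-5 + l)/(-5 + t))
c(T, F) = 8*T/9 + F*T (c(T, F) = T*F + ((-5 - 3)/(-5 - 4))*T = F*T + (-8/(-9))*T = F*T + (-⅑*(-8))*T = F*T + 8*T/9 = 8*T/9 + F*T)
c(3, -14)*(-232) + 803 = ((⅑)*3*(8 + 9*(-14)))*(-232) + 803 = ((⅑)*3*(8 - 126))*(-232) + 803 = ((⅑)*3*(-118))*(-232) + 803 = -118/3*(-232) + 803 = 27376/3 + 803 = 29785/3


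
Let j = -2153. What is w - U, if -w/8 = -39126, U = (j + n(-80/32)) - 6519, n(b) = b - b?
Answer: 321680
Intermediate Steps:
n(b) = 0
U = -8672 (U = (-2153 + 0) - 6519 = -2153 - 6519 = -8672)
w = 313008 (w = -8*(-39126) = 313008)
w - U = 313008 - 1*(-8672) = 313008 + 8672 = 321680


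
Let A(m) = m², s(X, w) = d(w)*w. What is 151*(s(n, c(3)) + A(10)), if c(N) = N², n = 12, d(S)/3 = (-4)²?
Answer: 80332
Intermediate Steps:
d(S) = 48 (d(S) = 3*(-4)² = 3*16 = 48)
s(X, w) = 48*w
151*(s(n, c(3)) + A(10)) = 151*(48*3² + 10²) = 151*(48*9 + 100) = 151*(432 + 100) = 151*532 = 80332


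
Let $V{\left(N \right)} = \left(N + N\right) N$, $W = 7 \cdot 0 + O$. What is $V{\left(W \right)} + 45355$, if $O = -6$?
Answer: $45427$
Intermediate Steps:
$W = -6$ ($W = 7 \cdot 0 - 6 = 0 - 6 = -6$)
$V{\left(N \right)} = 2 N^{2}$ ($V{\left(N \right)} = 2 N N = 2 N^{2}$)
$V{\left(W \right)} + 45355 = 2 \left(-6\right)^{2} + 45355 = 2 \cdot 36 + 45355 = 72 + 45355 = 45427$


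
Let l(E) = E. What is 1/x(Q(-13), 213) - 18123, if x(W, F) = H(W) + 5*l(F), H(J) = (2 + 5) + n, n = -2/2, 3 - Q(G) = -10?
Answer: -19409732/1071 ≈ -18123.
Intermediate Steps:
Q(G) = 13 (Q(G) = 3 - 1*(-10) = 3 + 10 = 13)
n = -1 (n = -2*1/2 = -1)
H(J) = 6 (H(J) = (2 + 5) - 1 = 7 - 1 = 6)
x(W, F) = 6 + 5*F
1/x(Q(-13), 213) - 18123 = 1/(6 + 5*213) - 18123 = 1/(6 + 1065) - 18123 = 1/1071 - 18123 = -19409732/1071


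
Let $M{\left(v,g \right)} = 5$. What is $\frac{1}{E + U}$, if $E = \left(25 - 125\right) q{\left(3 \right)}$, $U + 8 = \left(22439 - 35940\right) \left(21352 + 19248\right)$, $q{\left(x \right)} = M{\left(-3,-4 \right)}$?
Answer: $- \frac{1}{548141108} \approx -1.8243 \cdot 10^{-9}$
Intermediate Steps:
$q{\left(x \right)} = 5$
$U = -548140608$ ($U = -8 + \left(22439 - 35940\right) \left(21352 + 19248\right) = -8 - 548140600 = -548140608$)
$E = -500$ ($E = \left(25 - 125\right) 5 = \left(-100\right) 5 = -500$)
$\frac{1}{E + U} = \frac{1}{-500 - 548140608} = \frac{1}{-548141108} = - \frac{1}{548141108}$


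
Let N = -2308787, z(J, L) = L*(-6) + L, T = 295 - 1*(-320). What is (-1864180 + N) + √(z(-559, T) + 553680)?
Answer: -4172967 + √550605 ≈ -4.1722e+6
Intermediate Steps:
T = 615 (T = 295 + 320 = 615)
z(J, L) = -5*L (z(J, L) = -6*L + L = -5*L)
(-1864180 + N) + √(z(-559, T) + 553680) = (-1864180 - 2308787) + √(-5*615 + 553680) = -4172967 + √(-3075 + 553680) = -4172967 + √550605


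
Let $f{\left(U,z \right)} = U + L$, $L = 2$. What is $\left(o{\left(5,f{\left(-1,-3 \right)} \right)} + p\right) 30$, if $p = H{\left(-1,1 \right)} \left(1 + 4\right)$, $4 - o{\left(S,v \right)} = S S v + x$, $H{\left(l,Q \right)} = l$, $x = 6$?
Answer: $-960$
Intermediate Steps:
$f{\left(U,z \right)} = 2 + U$ ($f{\left(U,z \right)} = U + 2 = 2 + U$)
$o{\left(S,v \right)} = -2 - v S^{2}$ ($o{\left(S,v \right)} = 4 - \left(S S v + 6\right) = 4 - \left(S^{2} v + 6\right) = 4 - \left(v S^{2} + 6\right) = 4 - \left(6 + v S^{2}\right) = -2 - v S^{2}$)
$p = -5$ ($p = - (1 + 4) = \left(-1\right) 5 = -5$)
$\left(o{\left(5,f{\left(-1,-3 \right)} \right)} + p\right) 30 = \left(\left(-2 - \left(2 - 1\right) 5^{2}\right) - 5\right) 30 = \left(\left(-2 - 1 \cdot 25\right) - 5\right) 30 = \left(\left(-2 - 25\right) - 5\right) 30 = \left(-27 - 5\right) 30 = \left(-32\right) 30 = -960$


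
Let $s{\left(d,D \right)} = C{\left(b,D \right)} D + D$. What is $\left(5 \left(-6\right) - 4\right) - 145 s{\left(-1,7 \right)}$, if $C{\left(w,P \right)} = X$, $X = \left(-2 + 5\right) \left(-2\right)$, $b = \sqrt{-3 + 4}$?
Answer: $5041$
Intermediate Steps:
$b = 1$ ($b = \sqrt{1} = 1$)
$X = -6$ ($X = 3 \left(-2\right) = -6$)
$C{\left(w,P \right)} = -6$
$s{\left(d,D \right)} = - 5 D$ ($s{\left(d,D \right)} = - 6 D + D = - 5 D$)
$\left(5 \left(-6\right) - 4\right) - 145 s{\left(-1,7 \right)} = \left(5 \left(-6\right) - 4\right) - 145 \left(\left(-5\right) 7\right) = \left(-30 - 4\right) - -5075 = -34 + 5075 = 5041$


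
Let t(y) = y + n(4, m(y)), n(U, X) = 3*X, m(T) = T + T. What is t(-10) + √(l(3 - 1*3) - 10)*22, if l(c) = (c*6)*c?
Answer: -70 + 22*I*√10 ≈ -70.0 + 69.57*I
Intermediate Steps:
m(T) = 2*T
l(c) = 6*c² (l(c) = (6*c)*c = 6*c²)
t(y) = 7*y (t(y) = y + 3*(2*y) = y + 6*y = 7*y)
t(-10) + √(l(3 - 1*3) - 10)*22 = 7*(-10) + √(6*(3 - 1*3)² - 10)*22 = -70 + √(6*(3 - 3)² - 10)*22 = -70 + √(6*0² - 10)*22 = -70 + √(6*0 - 10)*22 = -70 + √(0 - 10)*22 = -70 + √(-10)*22 = -70 + (I*√10)*22 = -70 + 22*I*√10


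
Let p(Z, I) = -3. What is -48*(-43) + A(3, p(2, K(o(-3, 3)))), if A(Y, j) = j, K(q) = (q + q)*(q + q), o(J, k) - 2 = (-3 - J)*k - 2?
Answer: 2061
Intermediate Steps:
o(J, k) = k*(-3 - J) (o(J, k) = 2 + ((-3 - J)*k - 2) = 2 + (k*(-3 - J) - 2) = 2 + (-2 + k*(-3 - J)) = k*(-3 - J))
K(q) = 4*q² (K(q) = (2*q)*(2*q) = 4*q²)
-48*(-43) + A(3, p(2, K(o(-3, 3)))) = -48*(-43) - 3 = 2064 - 3 = 2061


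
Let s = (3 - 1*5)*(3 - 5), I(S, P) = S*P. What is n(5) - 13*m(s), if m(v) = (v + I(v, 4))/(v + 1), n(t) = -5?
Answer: -57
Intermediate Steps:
I(S, P) = P*S
s = 4 (s = (3 - 5)*(-2) = -2*(-2) = 4)
m(v) = 5*v/(1 + v) (m(v) = (v + 4*v)/(v + 1) = (5*v)/(1 + v) = 5*v/(1 + v))
n(5) - 13*m(s) = -5 - 65*4/(1 + 4) = -5 - 65*4/5 = -5 - 13*4 = -5 - 52 = -57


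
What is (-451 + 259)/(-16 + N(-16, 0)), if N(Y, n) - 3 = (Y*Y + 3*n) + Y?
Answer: -192/227 ≈ -0.84581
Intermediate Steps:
N(Y, n) = 3 + Y + Y**2 + 3*n (N(Y, n) = 3 + ((Y*Y + 3*n) + Y) = 3 + ((Y**2 + 3*n) + Y) = 3 + (Y + Y**2 + 3*n) = 3 + Y + Y**2 + 3*n)
(-451 + 259)/(-16 + N(-16, 0)) = (-451 + 259)/(-16 + (3 - 16 + (-16)**2 + 3*0)) = -192/(-16 + (3 - 16 + 256 + 0)) = -192/(-16 + 243) = -192/227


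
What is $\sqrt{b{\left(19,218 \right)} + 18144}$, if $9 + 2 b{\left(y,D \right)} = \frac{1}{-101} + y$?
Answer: $\frac{\sqrt{740551594}}{202} \approx 134.72$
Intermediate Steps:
$b{\left(y,D \right)} = - \frac{455}{101} + \frac{y}{2}$ ($b{\left(y,D \right)} = - \frac{9}{2} + \frac{\frac{1}{-101} + y}{2} = - \frac{9}{2} + \frac{- \frac{1}{101} + y}{2} = - \frac{9}{2} + \left(- \frac{1}{202} + \frac{y}{2}\right) = - \frac{455}{101} + \frac{y}{2}$)
$\sqrt{b{\left(19,218 \right)} + 18144} = \sqrt{\left(- \frac{455}{101} + \frac{1}{2} \cdot 19\right) + 18144} = \sqrt{\left(- \frac{455}{101} + \frac{19}{2}\right) + 18144} = \sqrt{\frac{1009}{202} + 18144} = \sqrt{\frac{3666097}{202}} = \frac{\sqrt{740551594}}{202}$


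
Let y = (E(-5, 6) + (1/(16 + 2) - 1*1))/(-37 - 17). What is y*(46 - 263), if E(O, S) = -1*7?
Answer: -31031/972 ≈ -31.925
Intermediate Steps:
E(O, S) = -7
y = 143/972 (y = (-7 + (1/(16 + 2) - 1*1))/(-37 - 17) = (-7 + (1/18 - 1))/(-54) = (-7 + (1/18 - 1))*(-1/54) = (-7 - 17/18)*(-1/54) = -143/18*(-1/54) = 143/972 ≈ 0.14712)
y*(46 - 263) = 143*(46 - 263)/972 = (143/972)*(-217) = -31031/972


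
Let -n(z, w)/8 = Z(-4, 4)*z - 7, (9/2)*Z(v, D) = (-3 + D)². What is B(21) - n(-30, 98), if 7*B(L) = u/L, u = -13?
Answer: -16085/147 ≈ -109.42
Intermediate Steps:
Z(v, D) = 2*(-3 + D)²/9
n(z, w) = 56 - 16*z/9 (n(z, w) = -8*((2*(-3 + 4)²/9)*z - 7) = -8*(((2/9)*1²)*z - 7) = -8*(((2/9)*1)*z - 7) = -8*(2*z/9 - 7) = -8*(-7 + 2*z/9) = 56 - 16*z/9)
B(L) = -13/(7*L) (B(L) = (-13/L)/7 = -13/(7*L))
B(21) - n(-30, 98) = -13/7/21 - (56 - 16/9*(-30)) = -13/7*1/21 - (56 + 160/3) = -13/147 - 1*328/3 = -13/147 - 328/3 = -16085/147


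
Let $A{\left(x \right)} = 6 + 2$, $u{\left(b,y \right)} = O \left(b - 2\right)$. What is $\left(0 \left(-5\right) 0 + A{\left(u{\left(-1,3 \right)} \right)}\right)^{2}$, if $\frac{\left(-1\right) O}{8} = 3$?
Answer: $64$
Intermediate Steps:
$O = -24$ ($O = \left(-8\right) 3 = -24$)
$u{\left(b,y \right)} = 48 - 24 b$ ($u{\left(b,y \right)} = - 24 \left(b - 2\right) = - 24 \left(-2 + b\right) = 48 - 24 b$)
$A{\left(x \right)} = 8$
$\left(0 \left(-5\right) 0 + A{\left(u{\left(-1,3 \right)} \right)}\right)^{2} = \left(0 \left(-5\right) 0 + 8\right)^{2} = \left(0 \cdot 0 + 8\right)^{2} = \left(0 + 8\right)^{2} = 8^{2} = 64$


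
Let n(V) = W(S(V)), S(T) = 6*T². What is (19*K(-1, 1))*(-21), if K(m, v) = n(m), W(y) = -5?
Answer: 1995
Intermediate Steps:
n(V) = -5
K(m, v) = -5
(19*K(-1, 1))*(-21) = (19*(-5))*(-21) = -95*(-21) = 1995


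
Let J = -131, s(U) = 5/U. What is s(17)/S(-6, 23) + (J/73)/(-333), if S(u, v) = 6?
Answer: 44969/826506 ≈ 0.054409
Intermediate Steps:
s(17)/S(-6, 23) + (J/73)/(-333) = (5/17)/6 - 131/73/(-333) = (5*(1/17))*(⅙) - 131*1/73*(-1/333) = (5/17)*(⅙) - 131/73*(-1/333) = 5/102 + 131/24309 = 44969/826506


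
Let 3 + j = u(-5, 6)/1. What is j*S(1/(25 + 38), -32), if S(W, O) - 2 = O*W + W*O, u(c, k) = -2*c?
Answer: 62/9 ≈ 6.8889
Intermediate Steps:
S(W, O) = 2 + 2*O*W (S(W, O) = 2 + (O*W + W*O) = 2 + (O*W + O*W) = 2 + 2*O*W)
j = 7 (j = -3 - 2*(-5)/1 = -3 + 10*1 = -3 + 10 = 7)
j*S(1/(25 + 38), -32) = 7*(2 + 2*(-32)/(25 + 38)) = 7*(2 + 2*(-32)/63) = 7*(2 + 2*(-32)*(1/63)) = 7*(2 - 64/63) = 7*(62/63) = 62/9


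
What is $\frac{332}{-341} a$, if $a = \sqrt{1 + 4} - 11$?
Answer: $\frac{332}{31} - \frac{332 \sqrt{5}}{341} \approx 8.5326$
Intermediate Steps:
$a = -11 + \sqrt{5}$ ($a = \sqrt{5} - 11 = -11 + \sqrt{5} \approx -8.7639$)
$\frac{332}{-341} a = \frac{332}{-341} \left(-11 + \sqrt{5}\right) = 332 \left(- \frac{1}{341}\right) \left(-11 + \sqrt{5}\right) = - \frac{332 \left(-11 + \sqrt{5}\right)}{341} = \frac{332}{31} - \frac{332 \sqrt{5}}{341}$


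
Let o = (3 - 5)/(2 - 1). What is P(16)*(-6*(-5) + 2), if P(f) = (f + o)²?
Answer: 6272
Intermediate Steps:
o = -2 (o = -2/1 = -2*1 = -2)
P(f) = (-2 + f)² (P(f) = (f - 2)² = (-2 + f)²)
P(16)*(-6*(-5) + 2) = (-2 + 16)²*(-6*(-5) + 2) = 14²*(30 + 2) = 196*32 = 6272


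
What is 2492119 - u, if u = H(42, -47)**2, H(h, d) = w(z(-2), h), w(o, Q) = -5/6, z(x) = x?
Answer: 89716259/36 ≈ 2.4921e+6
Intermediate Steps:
w(o, Q) = -5/6 (w(o, Q) = -5*1/6 = -5/6)
H(h, d) = -5/6
u = 25/36 (u = (-5/6)**2 = 25/36 ≈ 0.69444)
2492119 - u = 2492119 - 1*25/36 = 2492119 - 25/36 = 89716259/36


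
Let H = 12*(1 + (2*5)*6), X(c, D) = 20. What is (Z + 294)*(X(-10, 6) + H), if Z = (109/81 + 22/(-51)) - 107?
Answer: 194586016/1377 ≈ 1.4131e+5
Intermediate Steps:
Z = -146080/1377 (Z = (109*(1/81) + 22*(-1/51)) - 107 = (109/81 - 22/51) - 107 = 1259/1377 - 107 = -146080/1377 ≈ -106.09)
H = 732 (H = 12*(1 + 10*6) = 12*(1 + 60) = 12*61 = 732)
(Z + 294)*(X(-10, 6) + H) = (-146080/1377 + 294)*(20 + 732) = (258758/1377)*752 = 194586016/1377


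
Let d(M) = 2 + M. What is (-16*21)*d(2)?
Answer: -1344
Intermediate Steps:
(-16*21)*d(2) = (-16*21)*(2 + 2) = -336*4 = -1344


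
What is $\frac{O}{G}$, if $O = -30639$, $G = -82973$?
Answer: $\frac{30639}{82973} \approx 0.36926$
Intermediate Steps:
$\frac{O}{G} = - \frac{30639}{-82973} = \left(-30639\right) \left(- \frac{1}{82973}\right) = \frac{30639}{82973}$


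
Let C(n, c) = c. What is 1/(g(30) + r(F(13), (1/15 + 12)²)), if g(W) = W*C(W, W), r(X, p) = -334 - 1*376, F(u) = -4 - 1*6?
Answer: 1/190 ≈ 0.0052632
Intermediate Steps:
F(u) = -10 (F(u) = -4 - 6 = -10)
r(X, p) = -710 (r(X, p) = -334 - 376 = -710)
g(W) = W² (g(W) = W*W = W²)
1/(g(30) + r(F(13), (1/15 + 12)²)) = 1/(30² - 710) = 1/(900 - 710) = 1/190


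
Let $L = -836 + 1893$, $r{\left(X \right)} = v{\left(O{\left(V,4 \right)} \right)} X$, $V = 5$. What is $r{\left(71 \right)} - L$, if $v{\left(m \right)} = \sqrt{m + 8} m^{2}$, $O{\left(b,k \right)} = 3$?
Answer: $-1057 + 639 \sqrt{11} \approx 1062.3$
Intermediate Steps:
$v{\left(m \right)} = m^{2} \sqrt{8 + m}$ ($v{\left(m \right)} = \sqrt{8 + m} m^{2} = m^{2} \sqrt{8 + m}$)
$r{\left(X \right)} = 9 X \sqrt{11}$ ($r{\left(X \right)} = 3^{2} \sqrt{8 + 3} X = 9 \sqrt{11} X = 9 X \sqrt{11}$)
$L = 1057$
$r{\left(71 \right)} - L = 9 \cdot 71 \sqrt{11} - 1057 = 639 \sqrt{11} - 1057 = -1057 + 639 \sqrt{11}$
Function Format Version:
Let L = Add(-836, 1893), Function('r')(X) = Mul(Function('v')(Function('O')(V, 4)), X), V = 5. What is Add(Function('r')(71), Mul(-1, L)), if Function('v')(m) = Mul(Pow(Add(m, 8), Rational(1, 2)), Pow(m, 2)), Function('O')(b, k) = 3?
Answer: Add(-1057, Mul(639, Pow(11, Rational(1, 2)))) ≈ 1062.3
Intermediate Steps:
Function('v')(m) = Mul(Pow(m, 2), Pow(Add(8, m), Rational(1, 2))) (Function('v')(m) = Mul(Pow(Add(8, m), Rational(1, 2)), Pow(m, 2)) = Mul(Pow(m, 2), Pow(Add(8, m), Rational(1, 2))))
Function('r')(X) = Mul(9, X, Pow(11, Rational(1, 2))) (Function('r')(X) = Mul(Mul(Pow(3, 2), Pow(Add(8, 3), Rational(1, 2))), X) = Mul(Mul(9, Pow(11, Rational(1, 2))), X) = Mul(9, X, Pow(11, Rational(1, 2))))
L = 1057
Add(Function('r')(71), Mul(-1, L)) = Add(Mul(9, 71, Pow(11, Rational(1, 2))), Mul(-1, 1057)) = Add(Mul(639, Pow(11, Rational(1, 2))), -1057) = Add(-1057, Mul(639, Pow(11, Rational(1, 2))))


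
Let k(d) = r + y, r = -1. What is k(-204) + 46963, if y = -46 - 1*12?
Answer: 46904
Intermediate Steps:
y = -58 (y = -46 - 12 = -58)
k(d) = -59 (k(d) = -1 - 58 = -59)
k(-204) + 46963 = -59 + 46963 = 46904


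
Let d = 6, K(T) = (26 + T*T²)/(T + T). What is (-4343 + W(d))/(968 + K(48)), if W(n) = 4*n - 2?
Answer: -207408/101773 ≈ -2.0379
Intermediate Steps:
K(T) = (26 + T³)/(2*T) (K(T) = (26 + T³)/((2*T)) = (26 + T³)*(1/(2*T)) = (26 + T³)/(2*T))
W(n) = -2 + 4*n
(-4343 + W(d))/(968 + K(48)) = (-4343 + (-2 + 4*6))/(968 + (½)*(26 + 48³)/48) = (-4343 + (-2 + 24))/(968 + (½)*(1/48)*(26 + 110592)) = (-4343 + 22)/(968 + (½)*(1/48)*110618) = -4321/(968 + 55309/48) = -4321/101773/48 = -4321*48/101773 = -207408/101773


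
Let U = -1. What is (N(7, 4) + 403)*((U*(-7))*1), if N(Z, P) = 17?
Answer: 2940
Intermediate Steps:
(N(7, 4) + 403)*((U*(-7))*1) = (17 + 403)*(-1*(-7)*1) = 420*(7*1) = 420*7 = 2940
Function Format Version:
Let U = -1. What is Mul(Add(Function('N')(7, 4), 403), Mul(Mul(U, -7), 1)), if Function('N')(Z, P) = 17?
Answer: 2940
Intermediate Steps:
Mul(Add(Function('N')(7, 4), 403), Mul(Mul(U, -7), 1)) = Mul(Add(17, 403), Mul(Mul(-1, -7), 1)) = Mul(420, Mul(7, 1)) = Mul(420, 7) = 2940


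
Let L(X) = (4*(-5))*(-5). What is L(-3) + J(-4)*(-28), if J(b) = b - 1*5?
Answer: 352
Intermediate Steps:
L(X) = 100 (L(X) = -20*(-5) = 100)
J(b) = -5 + b (J(b) = b - 5 = -5 + b)
L(-3) + J(-4)*(-28) = 100 + (-5 - 4)*(-28) = 100 - 9*(-28) = 100 + 252 = 352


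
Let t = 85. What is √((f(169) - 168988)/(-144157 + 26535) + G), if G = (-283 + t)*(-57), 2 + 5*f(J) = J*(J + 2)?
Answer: √3904006800569330/588110 ≈ 106.24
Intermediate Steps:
f(J) = -⅖ + J*(2 + J)/5 (f(J) = -⅖ + (J*(J + 2))/5 = -⅖ + (J*(2 + J))/5 = -⅖ + J*(2 + J)/5)
G = 11286 (G = (-283 + 85)*(-57) = -198*(-57) = 11286)
√((f(169) - 168988)/(-144157 + 26535) + G) = √(((-⅖ + (⅕)*169² + (⅖)*169) - 168988)/(-144157 + 26535) + 11286) = √(((-⅖ + (⅕)*28561 + 338/5) - 168988)/(-117622) + 11286) = √(((-⅖ + 28561/5 + 338/5) - 168988)*(-1/117622) + 11286) = √((28897/5 - 168988)*(-1/117622) + 11286) = √(-816043/5*(-1/117622) + 11286) = √(816043/588110 + 11286) = √(6638225503/588110) = √3904006800569330/588110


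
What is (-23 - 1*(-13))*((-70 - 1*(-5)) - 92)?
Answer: 1570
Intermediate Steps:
(-23 - 1*(-13))*((-70 - 1*(-5)) - 92) = (-23 + 13)*((-70 + 5) - 92) = -10*(-65 - 92) = -10*(-157) = 1570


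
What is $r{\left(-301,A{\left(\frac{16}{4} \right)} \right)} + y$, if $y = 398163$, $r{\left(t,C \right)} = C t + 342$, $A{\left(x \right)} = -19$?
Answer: $404224$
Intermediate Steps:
$r{\left(t,C \right)} = 342 + C t$
$r{\left(-301,A{\left(\frac{16}{4} \right)} \right)} + y = \left(342 - -5719\right) + 398163 = \left(342 + 5719\right) + 398163 = 6061 + 398163 = 404224$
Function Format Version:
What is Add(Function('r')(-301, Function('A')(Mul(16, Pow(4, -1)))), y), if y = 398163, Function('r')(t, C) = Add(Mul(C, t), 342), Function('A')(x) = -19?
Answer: 404224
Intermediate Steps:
Function('r')(t, C) = Add(342, Mul(C, t))
Add(Function('r')(-301, Function('A')(Mul(16, Pow(4, -1)))), y) = Add(Add(342, Mul(-19, -301)), 398163) = Add(Add(342, 5719), 398163) = Add(6061, 398163) = 404224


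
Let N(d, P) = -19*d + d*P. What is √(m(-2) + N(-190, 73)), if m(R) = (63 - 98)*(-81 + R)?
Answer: I*√7355 ≈ 85.761*I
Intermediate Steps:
N(d, P) = -19*d + P*d
m(R) = 2835 - 35*R (m(R) = -35*(-81 + R) = 2835 - 35*R)
√(m(-2) + N(-190, 73)) = √((2835 - 35*(-2)) - 190*(-19 + 73)) = √((2835 + 70) - 190*54) = √(2905 - 10260) = √(-7355) = I*√7355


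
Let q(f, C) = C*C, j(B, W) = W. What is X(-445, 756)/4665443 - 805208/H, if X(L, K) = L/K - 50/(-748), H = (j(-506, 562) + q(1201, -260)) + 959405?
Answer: -531085486179881323/677745181231912332 ≈ -0.78361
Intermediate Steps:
q(f, C) = C²
H = 1027567 (H = (562 + (-260)²) + 959405 = (562 + 67600) + 959405 = 68162 + 959405 = 1027567)
X(L, K) = 25/374 + L/K (X(L, K) = L/K - 50*(-1/748) = L/K + 25/374 = 25/374 + L/K)
X(-445, 756)/4665443 - 805208/H = (25/374 - 445/756)/4665443 - 805208/1027567 = (25/374 - 445*1/756)*(1/4665443) - 805208*1/1027567 = (25/374 - 445/756)*(1/4665443) - 805208/1027567 = -73765/141372*1/4665443 - 805208/1027567 = -73765/659563007796 - 805208/1027567 = -531085486179881323/677745181231912332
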